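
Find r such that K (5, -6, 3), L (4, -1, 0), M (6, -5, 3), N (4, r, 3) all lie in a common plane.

-7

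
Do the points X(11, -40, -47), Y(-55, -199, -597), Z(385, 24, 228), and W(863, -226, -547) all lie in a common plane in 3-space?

With X as base: XY = (-66, -159, -550), XZ = (374, 64, 275), XW = (852, -186, -500).
XZ × XW = (19150, 421300, -124092).
XY · (XZ × XW) = 0.
The scalar triple product vanishes, so the four points are coplanar.

Yes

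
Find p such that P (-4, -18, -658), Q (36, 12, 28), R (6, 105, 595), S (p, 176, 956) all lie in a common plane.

-24

Normal to plane PQR: n = (-46788, -43260, 4620); plane equation n·X = -2074128.
Requiring n·S = -2074128: (-46788)p + (-3197040) = -2074128.
So p = -24.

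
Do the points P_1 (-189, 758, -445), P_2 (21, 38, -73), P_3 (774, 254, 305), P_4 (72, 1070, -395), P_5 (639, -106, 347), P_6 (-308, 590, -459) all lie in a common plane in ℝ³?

The plane through P_1, P_2, P_3 has normal n = P_1P_2 × P_1P_3 = (-352512, 200736, 587520) and equation n·P = -42663744.
Checking the remaining points: n·P_4 = -42663744, n·P_5 = -42663744, n·P_6 = -42663744.
All equal -42663744, so all 6 points lie in one plane.

Yes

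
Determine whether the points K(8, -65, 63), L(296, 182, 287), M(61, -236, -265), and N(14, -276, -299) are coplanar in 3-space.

The four points are coplanar iff the 3×3 determinant with rows KL, KM, KN is zero.
Rows: (288, 247, 224), (53, -171, -328), (6, -211, -362).
Expanding along the first row: (288)(-7306) − (247)(-17218) + (224)(-10157) = -126450.
Nonzero ⇒ not coplanar.

No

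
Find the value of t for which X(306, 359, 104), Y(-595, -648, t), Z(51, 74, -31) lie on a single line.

Collinearity requires XY × XZ = 0; each component is linear in t.
The x-component gives (285)t + (106305) = 0, so t = -373.
The remaining components then also vanish.

-373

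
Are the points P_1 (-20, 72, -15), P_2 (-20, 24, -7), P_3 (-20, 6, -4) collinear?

P_1P_2 = (0, -48, 8), P_1P_3 = (0, -66, 11).
Each component of P_1P_3 is 11/8 times the corresponding component of P_1P_2, so P_1P_3 = 11/8·P_1P_2 and the points are collinear.

Yes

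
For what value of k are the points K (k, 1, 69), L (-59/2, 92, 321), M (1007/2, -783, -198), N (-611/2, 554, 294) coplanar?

Coplanarity ⇔ det[KL; KM; KN] = 0.
Expanding, this is linear in k: (-263403)k + (15540777/2) = 0.
So k = 59/2.

59/2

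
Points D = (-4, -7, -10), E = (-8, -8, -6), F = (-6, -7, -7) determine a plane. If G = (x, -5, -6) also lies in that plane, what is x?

-4

The plane through D, E, F has equation −3x + 4y − 2z = 4.
Substituting G: (-3)x + (-8) = 4, so x = -4.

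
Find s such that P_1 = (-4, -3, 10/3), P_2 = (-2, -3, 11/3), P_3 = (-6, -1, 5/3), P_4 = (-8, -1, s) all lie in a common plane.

4/3

Normal to plane P_1P_2P_3: n = (-2/3, 8/3, 4); plane equation n·P = 8.
Requiring n·P_4 = 8: (4)s + (8/3) = 8.
So s = 4/3.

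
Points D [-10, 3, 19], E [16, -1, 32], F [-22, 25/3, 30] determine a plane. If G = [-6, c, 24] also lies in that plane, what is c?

The plane through D, E, F has equation −(340/3)x − 442y + (272/3)z = 1530.
Substituting G: (-442)c + (2856) = 1530, so c = 3.

3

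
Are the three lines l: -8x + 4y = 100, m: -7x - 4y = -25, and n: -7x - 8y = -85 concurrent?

Intersecting l and m: solving the 2×2 system gives (x, y) = (-5, 15).
Substitute into n: (-7)(-5) + (-8)(15) = -85.
This equals -85, so (-5, 15) lies on all three lines and they are concurrent.

Yes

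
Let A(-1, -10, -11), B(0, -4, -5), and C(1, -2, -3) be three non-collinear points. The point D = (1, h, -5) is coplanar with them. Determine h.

-4

A normal to the plane is n = AB × AC = (0, 4, -4).
D lies in the plane iff n · AD = 0.
This gives (4)h + (16) = 0, so h = -4.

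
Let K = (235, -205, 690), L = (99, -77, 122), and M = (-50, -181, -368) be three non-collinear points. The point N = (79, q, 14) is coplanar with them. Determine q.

The plane through K, L, M has equation −121792x + 17992y + 33216z = -9390440.
Substituting N: (17992)q + (-9156544) = -9390440, so q = -13.

-13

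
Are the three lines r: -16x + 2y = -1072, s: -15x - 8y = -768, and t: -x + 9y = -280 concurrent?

Yes

The three lines meet at one point iff the augmented coefficient matrix [aᵢ bᵢ cᵢ] has rank < 3, i.e. its determinant vanishes.
Here the determinant is 0.
It vanishes, so the lines are concurrent at (64, -24).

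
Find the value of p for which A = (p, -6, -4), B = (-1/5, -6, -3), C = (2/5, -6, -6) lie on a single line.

0

Direction BC = (3/5, 0, -3). From the z-coordinate of A, the parameter along the line is τ = (-4 − (-3))/(-3) = 1/3.
Then p = (-1/5) + 1/3·(3/5) = 0.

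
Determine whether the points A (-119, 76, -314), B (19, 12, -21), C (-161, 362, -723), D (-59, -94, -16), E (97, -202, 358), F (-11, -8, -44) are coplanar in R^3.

Yes

The plane through A, B, C has normal n = AB × AC = (-57622, 44136, 36780) and equation n·P = -1337566.
Checking the remaining points: n·D = -1337566, n·E = -1337566, n·F = -1337566.
All equal -1337566, so all 6 points lie in one plane.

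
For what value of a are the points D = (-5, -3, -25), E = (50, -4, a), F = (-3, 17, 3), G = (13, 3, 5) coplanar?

42

Normal to plane DFG: n = (432, 444, -348); plane equation n·P = 5208.
Requiring n·E = 5208: (-348)a + (19824) = 5208.
So a = 42.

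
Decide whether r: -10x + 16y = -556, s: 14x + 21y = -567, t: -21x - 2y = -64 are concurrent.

Intersecting r and s: solving the 2×2 system gives (x, y) = (6, -31).
Substitute into t: (-21)(6) + (-2)(-31) = -64.
This equals -64, so (6, -31) lies on all three lines and they are concurrent.

Yes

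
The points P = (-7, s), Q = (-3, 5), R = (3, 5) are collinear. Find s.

Collinearity: (P − Q) must be parallel to (R − Q) = (6, 0).
Cross-multiplying the components: (s − 5)·(6) = (-4)·(0).
Solving gives s = 5.

5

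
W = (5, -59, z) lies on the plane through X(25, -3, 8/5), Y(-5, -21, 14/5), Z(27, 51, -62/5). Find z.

14

Coplanarity requires XY · (XZ × XW) = 0.
XY = (-30, -18, 6/5), XZ = (2, 54, -14); the triple product is linear in z with coefficient -1584 and constant term 22176.
Setting it to zero: z = 14.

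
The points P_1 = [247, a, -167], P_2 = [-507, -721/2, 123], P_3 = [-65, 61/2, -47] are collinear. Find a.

Collinearity requires P_1P_2 × P_1P_3 = 0; each component is linear in a.
The x-component gives (170)a + (-52105) = 0, so a = 613/2.
The remaining components then also vanish.

613/2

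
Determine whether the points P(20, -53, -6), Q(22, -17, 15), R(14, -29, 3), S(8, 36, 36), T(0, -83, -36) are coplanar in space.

The plane through P, Q, R has normal n = PQ × PR = (-180, -144, 264) and equation n·X = 2448.
Checking the remaining points: n·S = 2880, n·T = 2448.
Since n·S = 2880 ≠ 2448, S is off the plane and the points are not all coplanar.

No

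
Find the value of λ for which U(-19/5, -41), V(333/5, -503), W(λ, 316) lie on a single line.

-291/5

The three points are collinear iff det[UV; UW] = 0.
This determinant is linear in λ: (462)λ + (134442/5) = 0, so λ = -291/5.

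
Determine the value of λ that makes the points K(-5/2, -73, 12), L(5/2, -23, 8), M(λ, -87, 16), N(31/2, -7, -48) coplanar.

-9/2

Normal to plane KLN: n = (-2736, 228, -570); plane equation n·P = -16644.
Requiring n·M = -16644: (-2736)λ + (-28956) = -16644.
So λ = -9/2.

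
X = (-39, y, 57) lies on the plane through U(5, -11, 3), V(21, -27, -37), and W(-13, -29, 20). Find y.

Coplanarity requires UV · (UW × UX) = 0.
UV = (16, -16, -40), UW = (-18, -18, 17); the triple product is linear in y with coefficient 448 and constant term 17472.
Setting it to zero: y = -39.

-39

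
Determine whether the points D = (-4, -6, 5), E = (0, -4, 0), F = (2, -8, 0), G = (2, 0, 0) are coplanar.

No

A normal to the plane through D, E, F is n = DE × DF = (-20, -10, -20).
The plane has equation n·P = 40. For G: n·G = -40.
-40 ≠ 40, so G is off the plane.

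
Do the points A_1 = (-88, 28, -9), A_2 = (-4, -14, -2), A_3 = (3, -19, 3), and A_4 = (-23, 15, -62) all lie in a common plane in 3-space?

No

With A_1 as base: A_1A_2 = (84, -42, 7), A_1A_3 = (91, -47, 12), A_1A_4 = (65, -13, -53).
A_1A_3 × A_1A_4 = (2647, 5603, 1872).
A_1A_2 · (A_1A_3 × A_1A_4) = 126.
Since 126 ≠ 0, the four points are not coplanar.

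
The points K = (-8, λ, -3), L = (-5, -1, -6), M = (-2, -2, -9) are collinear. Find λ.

0

Direction LM = (3, -1, -3). From the x-coordinate of K, the parameter along the line is τ = (-8 − (-5))/3 = -1.
Then λ = (-1) + (-1)·(-1) = 0.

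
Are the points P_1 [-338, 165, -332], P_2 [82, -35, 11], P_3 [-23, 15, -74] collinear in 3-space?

No

P_1P_2 = (420, -200, 343), P_1P_3 = (315, -150, 258).
P_1P_2 × P_1P_3 = (-150, -315, 0).
The cross product is nonzero, so the points do not lie on one line.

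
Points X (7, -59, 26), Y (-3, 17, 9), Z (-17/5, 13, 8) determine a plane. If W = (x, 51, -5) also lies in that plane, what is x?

-53/5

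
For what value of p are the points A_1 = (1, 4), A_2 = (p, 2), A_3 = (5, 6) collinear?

The three points are collinear iff det[A_1A_2; A_1A_3] = 0.
This determinant is linear in p: (2)p + (6) = 0, so p = -3.

-3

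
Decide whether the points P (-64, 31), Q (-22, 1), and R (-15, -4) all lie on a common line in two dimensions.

PQ = (42, -30), PR = (49, -35).
Twice the signed area of △PQR is (42)(-35) − (-30)(49) = 0.
The triangle is degenerate (zero area), so the points are collinear.

Yes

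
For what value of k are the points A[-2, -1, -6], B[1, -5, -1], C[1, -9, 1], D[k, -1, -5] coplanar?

-1

Coplanarity ⇔ det[AB; AC; AD] = 0.
Expanding, this is linear in k: (12)k + (12) = 0.
So k = -1.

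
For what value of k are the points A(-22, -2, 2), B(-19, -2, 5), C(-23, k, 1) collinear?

-2

Direction AB = (3, 0, 3). From the x-coordinate of C, the parameter along the line is τ = (-23 − (-22))/3 = -1/3.
Then k = (-2) + (-1/3)·(0) = -2.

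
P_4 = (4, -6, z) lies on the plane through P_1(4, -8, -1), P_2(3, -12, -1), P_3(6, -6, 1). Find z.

Coplanarity requires P_1P_2 · (P_1P_3 × P_1P_4) = 0.
P_1P_2 = (-1, -4, 0), P_1P_3 = (2, 2, 2); the triple product is linear in z with coefficient 6 and constant term 10.
Setting it to zero: z = -5/3.

-5/3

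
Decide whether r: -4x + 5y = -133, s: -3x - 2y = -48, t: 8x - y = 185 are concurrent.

Yes

Intersecting r and s: solving the 2×2 system gives (x, y) = (22, -9).
Substitute into t: (8)(22) + (-1)(-9) = 185.
This equals 185, so (22, -9) lies on all three lines and they are concurrent.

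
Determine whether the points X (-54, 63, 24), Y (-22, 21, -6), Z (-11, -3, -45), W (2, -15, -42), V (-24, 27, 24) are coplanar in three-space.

No

The plane through X, Y, Z has normal n = XY × XZ = (918, 918, -306) and equation n·P = 918.
Checking the remaining points: n·W = 918, n·V = -4590.
Since n·V = -4590 ≠ 918, V is off the plane and the points are not all coplanar.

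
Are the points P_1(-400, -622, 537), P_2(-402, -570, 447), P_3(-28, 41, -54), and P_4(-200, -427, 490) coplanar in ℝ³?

The four points are coplanar iff the 3×3 determinant with rows P_1P_2, P_1P_3, P_1P_4 is zero.
Rows: (-2, 52, -90), (372, 663, -591), (200, 195, -47).
Expanding along the first row: (-2)(84084) − (52)(100716) + (-90)(-60060) = 0.
Zero determinant ⇒ coplanar.

Yes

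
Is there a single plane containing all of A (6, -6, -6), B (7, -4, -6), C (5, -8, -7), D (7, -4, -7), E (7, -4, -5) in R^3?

The plane through A, B, C has normal n = AB × AC = (-2, 1, 0) and equation n·P = -18.
Checking the remaining points: n·D = -18, n·E = -18.
All equal -18, so all 5 points lie in one plane.

Yes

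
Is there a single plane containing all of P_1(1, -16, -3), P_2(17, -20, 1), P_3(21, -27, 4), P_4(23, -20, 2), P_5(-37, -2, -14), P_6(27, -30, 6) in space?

Yes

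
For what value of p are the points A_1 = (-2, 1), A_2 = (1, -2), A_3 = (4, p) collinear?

Collinearity: (A_3 − A_1) must be parallel to (A_2 − A_1) = (3, -3).
Cross-multiplying the components: (p − 1)·(3) = (6)·(-3).
Solving gives p = -5.

-5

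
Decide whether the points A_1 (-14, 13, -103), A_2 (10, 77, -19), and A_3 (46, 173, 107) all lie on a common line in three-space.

A_1A_2 = (24, 64, 84), A_1A_3 = (60, 160, 210).
A_1A_2 × A_1A_3 = (0, 0, 0).
The cross product vanishes, so the three points are collinear.

Yes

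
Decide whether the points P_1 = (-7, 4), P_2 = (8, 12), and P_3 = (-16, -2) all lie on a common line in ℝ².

P_1P_2 = (15, 8), P_1P_3 = (-9, -6).
If collinear, P_1P_3 would be a scalar multiple of P_1P_2. But (15)·(-6) ≠ (8)·(-9) (difference -18), so they are not parallel; the points are not collinear.

No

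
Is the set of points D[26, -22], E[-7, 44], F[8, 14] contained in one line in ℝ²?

Yes

DE = (-33, 66), DF = (-18, 36).
Twice the signed area of △DEF is (-33)(36) − (66)(-18) = 0.
The triangle is degenerate (zero area), so the points are collinear.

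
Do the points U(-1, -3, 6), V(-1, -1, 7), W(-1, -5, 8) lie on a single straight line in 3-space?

No

UV = (0, 2, 1), UW = (0, -2, 2).
Comparing components 2 and 3: (2)(2) − (1)(-2) = 6 ≠ 0, so UV and UW are not parallel and the points are not collinear.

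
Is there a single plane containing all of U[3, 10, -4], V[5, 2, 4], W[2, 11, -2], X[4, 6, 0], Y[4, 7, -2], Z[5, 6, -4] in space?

The plane through U, V, W has normal n = UV × UW = (-24, -12, -6) and equation n·P = -168.
Checking the remaining points: n·X = -168, n·Y = -168, n·Z = -168.
All equal -168, so all 6 points lie in one plane.

Yes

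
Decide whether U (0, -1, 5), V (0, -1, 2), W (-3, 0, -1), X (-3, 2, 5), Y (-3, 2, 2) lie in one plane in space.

The plane through U, V, W has normal n = UV × UW = (3, 9, 0) and equation n·P = -9.
Checking the remaining points: n·X = 9, n·Y = 9.
Since n·X = 9 ≠ -9, X is off the plane and the points are not all coplanar.

No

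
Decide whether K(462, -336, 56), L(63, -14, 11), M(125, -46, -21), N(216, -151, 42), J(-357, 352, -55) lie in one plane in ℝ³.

The plane through K, L, M has normal n = KL × KM = (-11744, -15558, -7196) and equation n·P = -601216.
Checking the remaining points: n·N = -489678, n·J = -888028.
Since n·N = -489678 ≠ -601216, N is off the plane and the points are not all coplanar.

No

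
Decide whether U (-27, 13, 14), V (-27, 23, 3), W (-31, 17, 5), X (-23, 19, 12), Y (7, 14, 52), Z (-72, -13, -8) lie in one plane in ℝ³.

The plane through U, V, W has normal n = UV × UW = (-46, 44, 40) and equation n·P = 2374.
Checking the remaining points: n·X = 2374, n·Y = 2374, n·Z = 2420.
Since n·Z = 2420 ≠ 2374, Z is off the plane and the points are not all coplanar.

No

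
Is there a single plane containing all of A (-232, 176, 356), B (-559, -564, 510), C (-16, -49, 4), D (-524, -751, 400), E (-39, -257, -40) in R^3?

The plane through A, B, C has normal n = AB × AC = (295130, -81840, 233415) and equation n·P = 221740.
Checking the remaining points: n·D = 179720, n·E = 186210.
Since n·D = 179720 ≠ 221740, D is off the plane and the points are not all coplanar.

No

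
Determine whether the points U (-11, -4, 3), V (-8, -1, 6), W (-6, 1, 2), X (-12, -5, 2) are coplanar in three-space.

Yes

The four points are coplanar iff the 3×3 determinant with rows UV, UW, UX is zero.
Rows: (3, 3, 3), (5, 5, -1), (-1, -1, -1).
Expanding along the first row: (3)(-6) − (3)(-6) + (3)(0) = 0.
Zero determinant ⇒ coplanar.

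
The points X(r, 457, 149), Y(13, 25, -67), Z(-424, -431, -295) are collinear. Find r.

Direction YZ = (-437, -456, -228). From the y-coordinate of X, the parameter along the line is τ = (457 − 25)/(-456) = -18/19.
Then r = 13 + (-18/19)·(-437) = 427.

427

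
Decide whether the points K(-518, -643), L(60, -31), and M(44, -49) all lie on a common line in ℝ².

No

KL = (578, 612), KM = (562, 594).
If collinear, KM would be a scalar multiple of KL. But (578)·(594) ≠ (612)·(562) (difference -612), so they are not parallel; the points are not collinear.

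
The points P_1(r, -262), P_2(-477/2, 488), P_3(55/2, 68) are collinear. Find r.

Collinearity: (P_1 − P_2) must be parallel to (P_3 − P_2) = (266, -420).
Cross-multiplying the components: (r − (-477/2))·(-420) = (-750)·(266).
Solving gives r = 473/2.

473/2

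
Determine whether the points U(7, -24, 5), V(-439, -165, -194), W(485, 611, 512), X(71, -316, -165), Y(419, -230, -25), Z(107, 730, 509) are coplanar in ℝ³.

No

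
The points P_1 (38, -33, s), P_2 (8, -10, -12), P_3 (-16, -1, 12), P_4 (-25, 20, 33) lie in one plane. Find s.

The points are coplanar iff P_1P_2 · (P_1P_3 × P_1P_4) = 0.
Expanding, this is linear in s: (423)s + (21150) = 0.
So s = -50.

-50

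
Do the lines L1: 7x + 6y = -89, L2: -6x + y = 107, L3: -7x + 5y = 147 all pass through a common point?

No

Lines aᵢx + bᵢy = cᵢ with pairwise distinct directions are concurrent exactly when det[aᵢ bᵢ cᵢ] = 0.
Here the determinant is 129.
Nonzero, so no common point exists.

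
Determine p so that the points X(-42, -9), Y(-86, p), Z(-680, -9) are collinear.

Collinearity: (Y − X) must be parallel to (Z − X) = (-638, 0).
Cross-multiplying the components: (p − (-9))·(-638) = (-44)·(0).
Solving gives p = -9.

-9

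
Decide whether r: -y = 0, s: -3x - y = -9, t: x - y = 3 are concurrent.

Yes

Lines aᵢx + bᵢy = cᵢ with pairwise distinct directions are concurrent exactly when det[aᵢ bᵢ cᵢ] = 0.
Here the determinant is 0.
It vanishes, so the lines are concurrent at (3, 0).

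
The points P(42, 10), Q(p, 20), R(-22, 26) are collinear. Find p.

2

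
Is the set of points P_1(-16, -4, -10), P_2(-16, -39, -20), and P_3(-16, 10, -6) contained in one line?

Yes

P_1P_2 = (0, -35, -10), P_1P_3 = (0, 14, 4).
Each component of P_1P_3 is -2/5 times the corresponding component of P_1P_2, so P_1P_3 = -2/5·P_1P_2 and the points are collinear.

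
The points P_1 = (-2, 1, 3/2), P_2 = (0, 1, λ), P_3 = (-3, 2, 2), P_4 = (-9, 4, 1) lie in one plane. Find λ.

5/2

The points are coplanar iff P_1P_2 · (P_1P_3 × P_1P_4) = 0.
Expanding, this is linear in λ: (4)λ + (-10) = 0.
So λ = 5/2.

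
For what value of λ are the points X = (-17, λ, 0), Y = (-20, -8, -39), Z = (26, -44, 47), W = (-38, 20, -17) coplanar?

The points are coplanar iff XY · (XZ × XW) = 0.
Expanding, this is linear in λ: (2560)λ + (5120) = 0.
So λ = -2.

-2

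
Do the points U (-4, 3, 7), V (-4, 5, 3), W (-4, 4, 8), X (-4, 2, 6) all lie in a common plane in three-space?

Yes

With U as base: UV = (0, 2, -4), UW = (0, 1, 1), UX = (0, -1, -1).
UW × UX = (0, 0, 0).
UV · (UW × UX) = 0.
The scalar triple product vanishes, so the four points are coplanar.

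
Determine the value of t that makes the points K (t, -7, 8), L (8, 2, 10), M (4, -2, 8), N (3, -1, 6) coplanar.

1

The points are coplanar iff KL · (KM × KN) = 0.
Expanding, this is linear in t: (-10)t + (10) = 0.
So t = 1.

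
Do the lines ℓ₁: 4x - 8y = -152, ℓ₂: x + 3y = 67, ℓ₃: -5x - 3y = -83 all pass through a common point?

Lines aᵢx + bᵢy = cᵢ with pairwise distinct directions are concurrent exactly when det[aᵢ bᵢ cᵢ] = 0.
Here the determinant is 0.
It vanishes, so the lines are concurrent at (4, 21).

Yes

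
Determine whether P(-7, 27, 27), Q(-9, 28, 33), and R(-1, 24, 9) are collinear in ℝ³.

PQ = (-2, 1, 6), PR = (6, -3, -18).
Each component of PR is -3 times the corresponding component of PQ, so PR = -3·PQ and the points are collinear.

Yes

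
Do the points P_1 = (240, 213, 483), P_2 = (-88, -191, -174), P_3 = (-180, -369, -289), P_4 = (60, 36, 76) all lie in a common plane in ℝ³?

No

A normal to the plane through P_1, P_2, P_3 is n = P_1P_2 × P_1P_3 = (-70486, 22724, 21216).
The plane has equation n·P = -1829100. For P_4: n·P_4 = -1798680.
-1798680 ≠ -1829100, so P_4 is off the plane.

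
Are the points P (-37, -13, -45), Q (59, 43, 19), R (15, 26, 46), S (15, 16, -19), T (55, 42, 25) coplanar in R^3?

Yes

The plane through P, Q, R has normal n = PQ × PR = (2600, -5408, 832) and equation n·X = -63336.
Checking the remaining points: n·S = -63336, n·T = -63336.
All equal -63336, so all 5 points lie in one plane.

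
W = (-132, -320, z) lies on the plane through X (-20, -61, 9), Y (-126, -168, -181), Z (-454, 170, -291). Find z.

-296

The plane through X, Y, Z has equation 75990x + 50660y − 70924z = -5248376.
Substituting W: (-70924)z + (-26241880) = -5248376, so z = -296.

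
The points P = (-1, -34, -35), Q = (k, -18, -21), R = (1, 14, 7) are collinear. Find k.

Direction PR = (2, 48, 42). From the y-coordinate of Q, the parameter along the line is τ = (-18 − (-34))/48 = 1/3.
Then k = (-1) + 1/3·(2) = -1/3.

-1/3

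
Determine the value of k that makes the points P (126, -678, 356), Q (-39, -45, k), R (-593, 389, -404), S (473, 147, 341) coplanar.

Normal to plane PRS: n = (610995, -274505, -963424); plane equation n·X = -79879184.
Requiring n·Q = -79879184: (-963424)k + (-11476080) = -79879184.
So k = 71.

71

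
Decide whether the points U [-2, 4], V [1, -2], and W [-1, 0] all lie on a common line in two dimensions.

No

UV = (3, -6), UW = (1, -4).
If collinear, UW would be a scalar multiple of UV. But (3)·(-4) ≠ (-6)·(1) (difference -6), so they are not parallel; the points are not collinear.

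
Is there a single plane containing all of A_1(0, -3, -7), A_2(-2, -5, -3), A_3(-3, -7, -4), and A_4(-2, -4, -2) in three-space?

A normal to the plane through A_1, A_2, A_3 is n = A_1A_2 × A_1A_3 = (10, -6, 2).
The plane has equation n·P = 4. For A_4: n·A_4 = 0.
0 ≠ 4, so A_4 is off the plane.

No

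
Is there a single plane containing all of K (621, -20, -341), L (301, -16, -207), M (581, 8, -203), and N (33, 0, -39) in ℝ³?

Yes

With K as base: KL = (-320, 4, 134), KM = (-40, 28, 138), KN = (-588, 20, 302).
KM × KN = (5696, -69064, 15664).
KL · (KM × KN) = 0.
The scalar triple product vanishes, so the four points are coplanar.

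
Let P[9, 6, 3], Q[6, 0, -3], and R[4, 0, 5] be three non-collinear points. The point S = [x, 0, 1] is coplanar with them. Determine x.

The plane through P, Q, R has equation −48x + 36y − 12z = -252.
Substituting S: (-48)x + (-12) = -252, so x = 5.

5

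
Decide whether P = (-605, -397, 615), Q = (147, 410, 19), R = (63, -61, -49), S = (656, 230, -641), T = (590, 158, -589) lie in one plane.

No

The plane through P, Q, R has normal n = PQ × PR = (-335592, 101200, -286404) and equation n·X = -13281700.
Checking the remaining points: n·S = -13287388, n·T = -13317724.
Since n·S = -13287388 ≠ -13281700, S is off the plane and the points are not all coplanar.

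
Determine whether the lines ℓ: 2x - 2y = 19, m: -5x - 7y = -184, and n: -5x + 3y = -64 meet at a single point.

No

Intersecting ℓ and m: solving the 2×2 system gives (x, y) = (167/8, 91/8).
Substitute into n: (-5)(167/8) + (3)(91/8) = -281/4.
But n requires -64 ≠ -281/4, so the three lines have no common point.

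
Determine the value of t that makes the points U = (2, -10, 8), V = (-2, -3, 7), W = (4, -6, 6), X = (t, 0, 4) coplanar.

Normal to plane UVW: n = (-10, -10, -30); plane equation n·P = -160.
Requiring n·X = -160: (-10)t + (-120) = -160.
So t = 4.

4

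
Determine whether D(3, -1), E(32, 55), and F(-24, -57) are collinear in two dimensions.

No

DE = (29, 56), DF = (-27, -56).
If collinear, DF would be a scalar multiple of DE. But (29)·(-56) ≠ (56)·(-27) (difference -112), so they are not parallel; the points are not collinear.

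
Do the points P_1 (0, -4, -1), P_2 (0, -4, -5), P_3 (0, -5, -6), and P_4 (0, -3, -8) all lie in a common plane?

With P_1 as base: P_1P_2 = (0, 0, -4), P_1P_3 = (0, -1, -5), P_1P_4 = (0, 1, -7).
P_1P_3 × P_1P_4 = (12, 0, 0).
P_1P_2 · (P_1P_3 × P_1P_4) = 0.
The scalar triple product vanishes, so the four points are coplanar.

Yes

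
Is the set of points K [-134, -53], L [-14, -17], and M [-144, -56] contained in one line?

Yes

KL = (120, 36), KM = (-10, -3).
Twice the signed area of △KLM is (120)(-3) − (36)(-10) = 0.
The triangle is degenerate (zero area), so the points are collinear.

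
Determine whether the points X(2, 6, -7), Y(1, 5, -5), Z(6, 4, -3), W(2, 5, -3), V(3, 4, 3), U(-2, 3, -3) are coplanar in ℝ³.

No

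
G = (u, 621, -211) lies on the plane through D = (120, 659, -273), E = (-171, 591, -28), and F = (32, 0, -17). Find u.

54

Coplanarity requires DE · (DF × DG) = 0.
DE = (-291, -68, 245), DF = (-88, -659, 256); the triple product is linear in u with coefficient 144047 and constant term -7778538.
Setting it to zero: u = 54.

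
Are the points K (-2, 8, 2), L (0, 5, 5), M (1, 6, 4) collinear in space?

No

KL = (2, -3, 3), KM = (3, -2, 2).
Comparing components 3 and 1: (3)(3) − (2)(2) = 5 ≠ 0, so KL and KM are not parallel and the points are not collinear.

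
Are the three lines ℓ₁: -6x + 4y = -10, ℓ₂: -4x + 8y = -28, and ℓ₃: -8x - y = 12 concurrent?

Yes

Intersecting ℓ₁ and ℓ₂: solving the 2×2 system gives (x, y) = (-1, -4).
Substitute into ℓ₃: (-8)(-1) + (-1)(-4) = 12.
This equals 12, so (-1, -4) lies on all three lines and they are concurrent.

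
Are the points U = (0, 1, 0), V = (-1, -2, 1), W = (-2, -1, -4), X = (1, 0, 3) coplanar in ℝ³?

No

With U as base: UV = (-1, -3, 1), UW = (-2, -2, -4), UX = (1, -1, 3).
UW × UX = (-10, 2, 4).
UV · (UW × UX) = 8.
Since 8 ≠ 0, the four points are not coplanar.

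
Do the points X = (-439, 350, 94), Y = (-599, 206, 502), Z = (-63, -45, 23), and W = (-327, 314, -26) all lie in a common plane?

The four points are coplanar iff the 3×3 determinant with rows XY, XZ, XW is zero.
Rows: (-160, -144, 408), (376, -395, -71), (112, -36, -120).
Expanding along the first row: (-160)(44844) − (-144)(-37168) + (408)(30704) = 0.
Zero determinant ⇒ coplanar.

Yes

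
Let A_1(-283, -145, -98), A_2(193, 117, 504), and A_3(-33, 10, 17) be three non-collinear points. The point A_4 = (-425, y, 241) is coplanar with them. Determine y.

-268

A normal to the plane is n = A_1A_2 × A_1A_3 = (-63180, 95760, 8280).
A_4 lies in the plane iff n · A_1A_4 = 0.
This gives (95760)y + (25663680) = 0, so y = -268.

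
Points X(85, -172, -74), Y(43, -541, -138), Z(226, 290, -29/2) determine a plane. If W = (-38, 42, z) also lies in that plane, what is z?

-5/2

A normal to the plane is n = XY × XZ = (15225/2, -6525, 32625).
W lies in the plane iff n · XW = 0.
This gives (32625)z + (163125/2) = 0, so z = -5/2.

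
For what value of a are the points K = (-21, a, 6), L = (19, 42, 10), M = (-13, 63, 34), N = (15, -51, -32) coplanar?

-4

The points are coplanar iff KL · (KM × KN) = 0.
Expanding, this is linear in a: (1440)a + (5760) = 0.
So a = -4.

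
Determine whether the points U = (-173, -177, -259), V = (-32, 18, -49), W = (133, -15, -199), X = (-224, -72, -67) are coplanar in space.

No

With U as base: UV = (141, 195, 210), UW = (306, 162, 60), UX = (-51, 105, 192).
UW × UX = (24804, -61812, 40392).
UV · (UW × UX) = -73656.
Since -73656 ≠ 0, the four points are not coplanar.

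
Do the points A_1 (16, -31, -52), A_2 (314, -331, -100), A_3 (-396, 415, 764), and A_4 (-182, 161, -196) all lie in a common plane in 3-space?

Yes

The four points are coplanar iff the 3×3 determinant with rows A_1A_2, A_1A_3, A_1A_4 is zero.
Rows: (298, -300, -48), (-412, 446, 816), (-198, 192, -144).
Expanding along the first row: (298)(-220896) − (-300)(220896) + (-48)(9204) = 0.
Zero determinant ⇒ coplanar.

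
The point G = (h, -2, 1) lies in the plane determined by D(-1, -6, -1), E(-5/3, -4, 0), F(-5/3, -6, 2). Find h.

-7/3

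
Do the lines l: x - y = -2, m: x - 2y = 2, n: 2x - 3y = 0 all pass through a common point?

Yes

Lines aᵢx + bᵢy = cᵢ with pairwise distinct directions are concurrent exactly when det[aᵢ bᵢ cᵢ] = 0.
Here the determinant is 0.
It vanishes, so the lines are concurrent at (-6, -4).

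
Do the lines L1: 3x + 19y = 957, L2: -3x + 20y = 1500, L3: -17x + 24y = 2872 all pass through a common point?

Yes

Intersecting L1 and L2: solving the 2×2 system gives (x, y) = (-80, 63).
Substitute into L3: (-17)(-80) + (24)(63) = 2872.
This equals 2872, so (-80, 63) lies on all three lines and they are concurrent.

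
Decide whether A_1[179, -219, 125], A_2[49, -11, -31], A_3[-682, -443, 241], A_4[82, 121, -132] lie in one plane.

With A_1 as base: A_1A_2 = (-130, 208, -156), A_1A_3 = (-861, -224, 116), A_1A_4 = (-97, 340, -257).
A_1A_3 × A_1A_4 = (18128, -232529, -314468).
A_1A_2 · (A_1A_3 × A_1A_4) = -1665664.
Since -1665664 ≠ 0, the four points are not coplanar.

No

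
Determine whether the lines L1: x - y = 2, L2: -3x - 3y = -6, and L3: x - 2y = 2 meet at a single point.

Yes

Intersecting L1 and L2: solving the 2×2 system gives (x, y) = (2, 0).
Substitute into L3: (1)(2) + (-2)(0) = 2.
This equals 2, so (2, 0) lies on all three lines and they are concurrent.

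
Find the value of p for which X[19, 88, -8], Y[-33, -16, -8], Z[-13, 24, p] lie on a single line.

-8

Direction XY = (-52, -104, 0). From the x-coordinate of Z, the parameter along the line is τ = (-13 − 19)/(-52) = 8/13.
Then p = (-8) + 8/13·(0) = -8.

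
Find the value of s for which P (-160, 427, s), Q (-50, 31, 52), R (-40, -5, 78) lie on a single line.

Direction QR = (10, -36, 26). From the x-coordinate of P, the parameter along the line is τ = (-160 − (-50))/10 = -11.
Then s = 52 + (-11)·(26) = -234.

-234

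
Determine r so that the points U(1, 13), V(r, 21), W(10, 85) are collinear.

2

Collinearity: (V − U) must be parallel to (W − U) = (9, 72).
Cross-multiplying the components: (r − 1)·(72) = (8)·(9).
Solving gives r = 2.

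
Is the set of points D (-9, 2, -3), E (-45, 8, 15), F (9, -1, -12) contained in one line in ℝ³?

Yes

DE = (-36, 6, 18), DF = (18, -3, -9).
DE × DF = (0, 0, 0).
The cross product vanishes, so the three points are collinear.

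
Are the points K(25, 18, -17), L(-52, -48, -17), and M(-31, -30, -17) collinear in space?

Yes

KL = (-77, -66, 0), KM = (-56, -48, 0).
KL × KM = (0, 0, 0).
The cross product vanishes, so the three points are collinear.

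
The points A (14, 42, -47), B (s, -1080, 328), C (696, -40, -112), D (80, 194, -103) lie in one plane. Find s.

Normal to plane ACD: n = (14472, 33902, 109076); plane equation n·P = -3500080.
Requiring n·B = -3500080: (14472)s + (-837232) = -3500080.
So s = -184.

-184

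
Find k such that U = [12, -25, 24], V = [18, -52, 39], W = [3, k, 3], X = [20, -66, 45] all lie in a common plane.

Normal to plane UVX: n = (48, -6, -30); plane equation n·P = 6.
Requiring n·W = 6: (-6)k + (54) = 6.
So k = 8.

8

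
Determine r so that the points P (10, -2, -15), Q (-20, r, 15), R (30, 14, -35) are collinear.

Collinearity requires PQ × PR = 0; each component is linear in r.
The x-component gives (-20)r + (-520) = 0, so r = -26.
The remaining components then also vanish.

-26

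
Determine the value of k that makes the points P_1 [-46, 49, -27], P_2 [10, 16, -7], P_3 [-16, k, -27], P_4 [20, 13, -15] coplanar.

Normal to plane P_1P_2P_4: n = (324, 648, 162); plane equation n·P = 12474.
Requiring n·P_3 = 12474: (648)k + (-9558) = 12474.
So k = 34.

34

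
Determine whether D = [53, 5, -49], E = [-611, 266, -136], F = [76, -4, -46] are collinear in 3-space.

No

DE = (-664, 261, -87), DF = (23, -9, 3).
DE × DF = (0, -9, -27).
The cross product is nonzero, so the points do not lie on one line.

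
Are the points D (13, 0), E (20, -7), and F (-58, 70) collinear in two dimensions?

No

DE = (7, -7), DF = (-71, 70).
Twice the signed area of △DEF is (7)(70) − (-7)(-71) = -7.
The area is nonzero, so the three points are not collinear.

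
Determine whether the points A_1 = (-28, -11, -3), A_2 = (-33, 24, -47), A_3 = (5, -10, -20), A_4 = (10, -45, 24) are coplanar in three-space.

Yes

A normal to the plane through A_1, A_2, A_3 is n = A_1A_2 × A_1A_3 = (-551, -1537, -1160).
The plane has equation n·P = 35815. For A_4: n·A_4 = 35815.
Equal, so A_4 lies in the plane and all four are coplanar.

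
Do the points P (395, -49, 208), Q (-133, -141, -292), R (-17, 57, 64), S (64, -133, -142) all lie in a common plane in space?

No

With P as base: PQ = (-528, -92, -500), PR = (-412, 106, -144), PS = (-331, -84, -350).
PR × PS = (-49196, -96536, 69694).
PQ · (PR × PS) = 9800.
Since 9800 ≠ 0, the four points are not coplanar.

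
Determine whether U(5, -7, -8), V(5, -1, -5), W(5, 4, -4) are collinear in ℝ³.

No

UV = (0, 6, 3), UW = (0, 11, 4).
Comparing components 2 and 3: (6)(4) − (3)(11) = -9 ≠ 0, so UV and UW are not parallel and the points are not collinear.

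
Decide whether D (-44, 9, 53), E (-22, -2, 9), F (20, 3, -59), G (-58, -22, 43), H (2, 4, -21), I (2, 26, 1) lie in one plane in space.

The plane through D, E, F has normal n = DE × DF = (968, -352, 572) and equation n·P = -15444.
Checking the remaining points: n·G = -23804, n·H = -11484, n·I = -6644.
Since n·G = -23804 ≠ -15444, G is off the plane and the points are not all coplanar.

No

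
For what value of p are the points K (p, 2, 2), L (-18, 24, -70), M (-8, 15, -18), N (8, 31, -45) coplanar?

Coplanarity ⇔ det[KL; KM; KN] = 0.
Expanding, this is linear in p: (589)p + (12958) = 0.
So p = -22.

-22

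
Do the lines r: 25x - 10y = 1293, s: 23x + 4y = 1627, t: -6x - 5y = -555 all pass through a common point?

Intersecting r and s: solving the 2×2 system gives (x, y) = (10721/165, 5468/165).
Substitute into t: (-6)(10721/165) + (-5)(5468/165) = -91666/165.
But t requires -555 ≠ -91666/165, so the three lines have no common point.

No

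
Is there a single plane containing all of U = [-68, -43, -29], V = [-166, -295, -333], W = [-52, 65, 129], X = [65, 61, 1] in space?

No

The four points are coplanar iff the 3×3 determinant with rows UV, UW, UX is zero.
Rows: (-98, -252, -304), (16, 108, 158), (133, 104, 30).
Expanding along the first row: (-98)(-13192) − (-252)(-20534) + (-304)(-12700) = -20952.
Nonzero ⇒ not coplanar.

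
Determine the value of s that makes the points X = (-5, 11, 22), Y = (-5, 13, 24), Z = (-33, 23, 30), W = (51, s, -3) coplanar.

-22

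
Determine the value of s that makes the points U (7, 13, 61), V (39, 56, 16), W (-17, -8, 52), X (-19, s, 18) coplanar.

Normal to plane UVW: n = (-1332, 1368, 360); plane equation n·P = 30420.
Requiring n·X = 30420: (1368)s + (31788) = 30420.
So s = -1.

-1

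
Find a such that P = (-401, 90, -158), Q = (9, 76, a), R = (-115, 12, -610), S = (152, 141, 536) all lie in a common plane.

-46

Normal to plane PRS: n = (-31080, -448440, 57720); plane equation n·X = -37016280.
Requiring n·Q = -37016280: (57720)a + (-34361160) = -37016280.
So a = -46.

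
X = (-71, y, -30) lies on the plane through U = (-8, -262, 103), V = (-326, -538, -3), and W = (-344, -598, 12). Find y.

-80

Coplanarity requires UV · (UW × UX) = 0.
UV = (-318, -276, -106), UW = (-336, -336, -91); the triple product is linear in y with coefficient 6678 and constant term 534240.
Setting it to zero: y = -80.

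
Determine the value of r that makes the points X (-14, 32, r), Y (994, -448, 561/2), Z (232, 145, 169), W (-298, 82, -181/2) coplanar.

Coplanarity ⇔ det[XY; XZ; XW] = 0.
Expanding, this is linear in r: (-362296)r + (5977884) = 0.
So r = 33/2.

33/2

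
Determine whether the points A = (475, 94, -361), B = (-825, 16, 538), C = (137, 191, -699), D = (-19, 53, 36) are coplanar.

Yes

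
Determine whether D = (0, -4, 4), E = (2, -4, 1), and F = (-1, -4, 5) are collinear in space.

DE = (2, 0, -3), DF = (-1, 0, 1).
DE × DF = (0, 1, 0).
The cross product is nonzero, so the points do not lie on one line.

No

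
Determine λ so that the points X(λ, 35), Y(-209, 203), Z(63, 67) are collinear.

Collinearity: (X − Y) must be parallel to (Z − Y) = (272, -136).
Cross-multiplying the components: (λ − (-209))·(-136) = (-168)·(272).
Solving gives λ = 127.

127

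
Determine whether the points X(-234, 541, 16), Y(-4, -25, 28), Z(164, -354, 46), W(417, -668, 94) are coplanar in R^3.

No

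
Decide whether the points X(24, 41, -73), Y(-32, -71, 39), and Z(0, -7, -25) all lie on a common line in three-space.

Yes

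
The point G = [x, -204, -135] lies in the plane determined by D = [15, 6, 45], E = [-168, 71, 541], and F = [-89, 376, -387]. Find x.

393/2

A normal to the plane is n = DE × DF = (-211600, -130640, -60950).
G lies in the plane iff n · DG = 0.
This gives (-211600)x + (41579400) = 0, so x = 393/2.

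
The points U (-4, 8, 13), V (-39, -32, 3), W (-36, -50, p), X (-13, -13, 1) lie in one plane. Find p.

-15

Normal to plane UVX: n = (270, -330, 375); plane equation n·P = 1155.
Requiring n·W = 1155: (375)p + (6780) = 1155.
So p = -15.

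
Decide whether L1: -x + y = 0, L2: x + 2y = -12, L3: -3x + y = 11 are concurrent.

No

Intersecting L1 and L2: solving the 2×2 system gives (x, y) = (-4, -4).
Substitute into L3: (-3)(-4) + (1)(-4) = 8.
But L3 requires 11 ≠ 8, so the three lines have no common point.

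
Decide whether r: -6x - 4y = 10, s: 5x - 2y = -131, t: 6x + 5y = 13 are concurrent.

Yes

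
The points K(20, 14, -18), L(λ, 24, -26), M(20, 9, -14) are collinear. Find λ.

20

Collinearity requires KL × KM = 0; each component is linear in λ.
The y-component gives (-4)λ + (80) = 0, so λ = 20.
The remaining components then also vanish.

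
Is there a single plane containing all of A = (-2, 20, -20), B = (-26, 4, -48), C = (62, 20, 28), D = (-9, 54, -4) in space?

With A as base: AB = (-24, -16, -28), AC = (64, 0, 48), AD = (-7, 34, 16).
AC × AD = (-1632, -1360, 2176).
AB · (AC × AD) = 0.
The scalar triple product vanishes, so the four points are coplanar.

Yes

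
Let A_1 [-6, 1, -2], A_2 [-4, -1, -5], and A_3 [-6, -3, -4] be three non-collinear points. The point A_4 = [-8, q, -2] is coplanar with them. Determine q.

Coplanarity requires A_1A_2 · (A_1A_3 × A_1A_4) = 0.
A_1A_2 = (2, -2, -3), A_1A_3 = (0, -4, -2); the triple product is linear in q with coefficient 4 and constant term 12.
Setting it to zero: q = -3.

-3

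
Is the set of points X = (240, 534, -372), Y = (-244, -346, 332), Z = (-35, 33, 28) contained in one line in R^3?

No

XY = (-484, -880, 704), XZ = (-275, -501, 400).
XY × XZ = (704, 0, 484).
The cross product is nonzero, so the points do not lie on one line.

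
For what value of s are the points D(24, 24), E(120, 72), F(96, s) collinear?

Collinearity: (F − D) must be parallel to (E − D) = (96, 48).
Cross-multiplying the components: (s − 24)·(96) = (72)·(48).
Solving gives s = 60.

60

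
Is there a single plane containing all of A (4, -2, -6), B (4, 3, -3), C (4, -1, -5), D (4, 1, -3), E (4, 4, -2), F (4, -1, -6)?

The plane through A, B, C has normal n = AB × AC = (2, 0, 0) and equation n·P = 8.
Checking the remaining points: n·D = 8, n·E = 8, n·F = 8.
All equal 8, so all 6 points lie in one plane.

Yes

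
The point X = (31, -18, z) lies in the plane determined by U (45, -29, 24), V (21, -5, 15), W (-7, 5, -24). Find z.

The plane through U, V, W has equation −846x − 684y + 432z = -7866.
Substituting X: (432)z + (-13914) = -7866, so z = 14.

14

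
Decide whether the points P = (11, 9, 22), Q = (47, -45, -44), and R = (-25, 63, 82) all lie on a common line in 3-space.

No

PQ = (36, -54, -66), PR = (-36, 54, 60).
Comparing components 2 and 3: (-54)(60) − (-66)(54) = 324 ≠ 0, so PQ and PR are not parallel and the points are not collinear.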